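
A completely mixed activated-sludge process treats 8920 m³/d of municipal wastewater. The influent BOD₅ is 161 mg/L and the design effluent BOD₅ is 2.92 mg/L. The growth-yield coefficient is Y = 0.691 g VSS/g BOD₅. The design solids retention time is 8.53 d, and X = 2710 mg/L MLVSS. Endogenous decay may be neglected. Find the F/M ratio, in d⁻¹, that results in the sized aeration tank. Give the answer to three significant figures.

V·X = Y·Q·ΔS·θ_c gives V = 0.691 × 8920 × (161 − 2.92) × 8.53 / 2710 = 3067 m³.
F/M = Q·S₀ / (V·X) = 8920 × 161 / (3067 × 2710) = 0.1728 g BOD₅·(g VSS·d)⁻¹.

F/M ≈ 0.173 d⁻¹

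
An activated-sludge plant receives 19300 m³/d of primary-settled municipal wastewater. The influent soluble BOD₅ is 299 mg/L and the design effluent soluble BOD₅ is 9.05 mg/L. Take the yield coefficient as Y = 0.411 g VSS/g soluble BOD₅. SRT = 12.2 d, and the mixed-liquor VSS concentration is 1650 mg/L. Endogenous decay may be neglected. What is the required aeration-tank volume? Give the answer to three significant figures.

V ≈ 17000 m³

With k_d = 0 the design equation reduces to V = Y Q (S₀−S) θ_c / X = 0.411 × 19300 × (299 − 9.05) × 12.2 / 1650 = 17006 m³.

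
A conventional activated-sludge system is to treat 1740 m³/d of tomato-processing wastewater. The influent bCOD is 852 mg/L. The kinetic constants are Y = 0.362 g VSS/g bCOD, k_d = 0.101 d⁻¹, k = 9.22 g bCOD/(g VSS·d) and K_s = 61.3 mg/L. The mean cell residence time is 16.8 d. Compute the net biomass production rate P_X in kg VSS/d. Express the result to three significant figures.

For a completely mixed reactor with recycle the Lawrence–McCarty relation gives S = K_s·(1 + k_d·θ_c) / [θ_c·(Y·k − k_d) − 1] = 61.3 × (1 + 0.101 × 16.8) / [16.8 × (0.362 × 9.22 − 0.101) − 1] = 165.3 / 53.38 = 3.097 mg/L.
Y_obs = Y / (1 + k_d θ_c) = 0.362 / (1 + 0.101 × 16.8) = 0.362 / 2.697 = 0.1342.
Substrate removed = Q·(S₀ − S) = 1740 m³/d × (852 − 3.10) g/m³ = 1.48×10^6 g/d = 1477 kg/d.
So the net sludge growth is P_X = 0.1342 × 1477 = 198.3 kg VSS/d.

P_X ≈ 198 kg VSS/d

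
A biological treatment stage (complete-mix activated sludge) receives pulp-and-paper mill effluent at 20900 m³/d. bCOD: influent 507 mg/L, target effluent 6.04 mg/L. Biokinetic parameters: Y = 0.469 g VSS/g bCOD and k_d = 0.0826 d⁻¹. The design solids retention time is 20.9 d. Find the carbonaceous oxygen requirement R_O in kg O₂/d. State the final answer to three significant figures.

Y_obs = Y / (1 + k_d θ_c) = 0.469 / (1 + 0.0826 × 20.9) = 0.469 / 2.726 = 0.1720.
ΔS = 507 − 6.04 = 501.0 mg/L, so the substrate removal rate is 20900 × 501.0/1000 = 10470 kg bCOD/d.
Net sludge production P_X = 0.1720 × 10470 = 1801 kg VSS/d.
R_O = Q·(S₀ − S) − 1.42·P_X = 10470 − 1.42 × 1801 = 7912 kg O₂/d.

R_O ≈ 7910 kg O₂/d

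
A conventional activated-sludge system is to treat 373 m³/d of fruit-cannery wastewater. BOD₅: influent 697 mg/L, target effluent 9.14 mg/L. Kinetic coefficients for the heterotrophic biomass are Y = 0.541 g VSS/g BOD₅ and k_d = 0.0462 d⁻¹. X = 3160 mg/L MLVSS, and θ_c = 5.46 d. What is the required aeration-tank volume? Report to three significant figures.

Steady-state biomass mass balance: V·X·(1 + k_d·θ_c) = Y·Q·(S₀ − S)·θ_c, so V = 0.541 × 373 × (697 − 9.14) × 5.46 / [3160 × (1 + 0.0462 × 5.46)] = 7.58×10^5 / 3957 = 191.5 m³.

V ≈ 192 m³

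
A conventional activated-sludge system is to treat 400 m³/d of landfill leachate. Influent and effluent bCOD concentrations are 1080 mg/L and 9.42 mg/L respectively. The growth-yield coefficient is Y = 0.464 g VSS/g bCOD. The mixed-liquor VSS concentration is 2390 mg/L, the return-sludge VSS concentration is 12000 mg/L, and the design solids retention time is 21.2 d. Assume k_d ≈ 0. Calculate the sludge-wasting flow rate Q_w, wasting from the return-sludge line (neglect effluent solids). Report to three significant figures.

Q_w ≈ 16.6 m³/d

V·X = Y·Q·ΔS·θ_c gives V = 0.464 × 400 × (1080 − 9.42) × 21.2 / 2390 = 1763 m³.
Q_w = (V·X)/(θ_c X_r) = 1763 × 2390 / (21.2 × 12000) = 16.56 m³/d.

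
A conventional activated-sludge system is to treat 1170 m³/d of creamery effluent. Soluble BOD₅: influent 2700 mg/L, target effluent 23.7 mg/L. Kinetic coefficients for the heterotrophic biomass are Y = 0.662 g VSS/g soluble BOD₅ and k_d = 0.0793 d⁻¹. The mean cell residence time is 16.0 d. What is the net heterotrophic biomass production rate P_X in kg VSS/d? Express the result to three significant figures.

P_X ≈ 914 kg VSS/d

The observed yield is Y_obs = Y/(1 + k_d·θ_c) = 0.662 / (1 + 0.0793 × 16.0) = 0.662 / 2.269 = 0.2918 g VSS per g soluble BOD₅ removed.
Substrate removed = Q·(S₀ − S) = 1170 m³/d × (2700 − 23.7) g/m³ = 3.13×10^6 g/d = 3131 kg/d.
Net biomass production P_X = Y_obs × Q·(S₀ − S) = 0.2918 × 3131 = 913.7 kg VSS/d.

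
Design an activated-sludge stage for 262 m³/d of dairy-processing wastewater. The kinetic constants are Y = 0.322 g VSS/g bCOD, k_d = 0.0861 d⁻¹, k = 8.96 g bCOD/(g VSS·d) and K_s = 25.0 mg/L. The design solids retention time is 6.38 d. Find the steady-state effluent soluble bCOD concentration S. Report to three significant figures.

Effluent substrate depends only on kinetics and SRT: S = K_s(1 + k_d θ_c) / [θ_c(Yk − k_d) − 1] = 25.0 × (1 + 0.0861 × 6.38) / [6.38 × (0.322 × 8.96 − 0.0861) − 1] = 38.73 / 16.86 = 2.298 mg/L.

S ≈ 2.30 mg/L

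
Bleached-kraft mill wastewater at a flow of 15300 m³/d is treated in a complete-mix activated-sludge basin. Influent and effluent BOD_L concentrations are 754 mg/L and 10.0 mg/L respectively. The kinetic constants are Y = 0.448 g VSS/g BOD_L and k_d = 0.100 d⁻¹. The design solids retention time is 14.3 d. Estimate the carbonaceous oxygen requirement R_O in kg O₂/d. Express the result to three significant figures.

R_O ≈ 8400 kg O₂/d

Observed yield with endogenous decay: Y_obs = Y / (1 + k_d·θ_c) = 0.448 / (1 + 0.100 × 14.3) = 0.448 / 2.430 = 0.1844 g VSS/g BOD_L.
ΔS = 754 − 10.0 = 744.0 mg/L, so the substrate removal rate is 15300 × 744.0/1000 = 11383 kg BOD_L/d.
P_X = Y_obs·Q·(S₀ − S) = 0.1844 × 11383 = 2099 kg VSS/d.
R_O = Q·(S₀ − S) − 1.42·P_X = 11383 − 1.42 × 2099 = 8403 kg O₂/d.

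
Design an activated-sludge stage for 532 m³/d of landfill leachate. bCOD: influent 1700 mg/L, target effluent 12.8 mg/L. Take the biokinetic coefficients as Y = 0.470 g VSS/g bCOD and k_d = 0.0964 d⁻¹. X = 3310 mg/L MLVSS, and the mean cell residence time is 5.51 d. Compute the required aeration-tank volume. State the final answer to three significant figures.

Rearranging the biomass balance for a CMAS with decay, V = Y·Q·ΔS·θ_c / [X·(1+k_d θ_c)] = 0.470 × 532 × (1700 − 12.8) × 5.51 / [3310 × (1 + 0.0964 × 5.51)] = 2.32×10^6 / 5068 = 458.6 m³.

V ≈ 459 m³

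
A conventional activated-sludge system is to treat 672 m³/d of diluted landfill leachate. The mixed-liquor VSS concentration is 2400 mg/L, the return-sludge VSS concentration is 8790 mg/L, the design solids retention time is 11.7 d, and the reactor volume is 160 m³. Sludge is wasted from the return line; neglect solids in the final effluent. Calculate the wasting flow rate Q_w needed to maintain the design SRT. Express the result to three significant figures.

Q_w ≈ 3.73 m³/d

Q_w = (V·X)/(θ_c X_r) = 160.0 × 2400 / (11.7 × 8790) = 3.734 m³/d.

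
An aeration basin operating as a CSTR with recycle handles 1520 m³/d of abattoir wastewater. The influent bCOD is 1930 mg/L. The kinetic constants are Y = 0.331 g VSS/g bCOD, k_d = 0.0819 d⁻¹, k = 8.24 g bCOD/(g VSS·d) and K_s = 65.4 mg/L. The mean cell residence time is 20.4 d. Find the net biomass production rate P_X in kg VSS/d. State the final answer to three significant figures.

For a completely mixed reactor with recycle the Lawrence–McCarty relation gives S = K_s·(1 + k_d·θ_c) / [θ_c·(Y·k − k_d) − 1] = 65.4 × (1 + 0.0819 × 20.4) / [20.4 × (0.331 × 8.24 − 0.0819) − 1] = 174.7 / 52.97 = 3.298 mg/L.
The observed yield is Y_obs = Y/(1 + k_d·θ_c) = 0.331 / (1 + 0.0819 × 20.4) = 0.331 / 2.671 = 0.1239 g VSS per g bCOD removed.
ΔS = 1930 − 3.30 = 1927 mg/L, so the substrate removal rate is 1520 × 1927/1000 = 2929 kg bCOD/d.
Biomass produced: P_X = Y_obs·Q·ΔS = 0.1239 × 2929 ≈ 363.0 kg VSS/d.

P_X ≈ 363 kg VSS/d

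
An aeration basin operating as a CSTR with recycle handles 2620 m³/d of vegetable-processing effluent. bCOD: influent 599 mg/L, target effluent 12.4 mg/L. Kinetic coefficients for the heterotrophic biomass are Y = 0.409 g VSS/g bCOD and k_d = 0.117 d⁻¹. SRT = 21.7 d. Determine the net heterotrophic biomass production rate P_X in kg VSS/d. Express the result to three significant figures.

Y_obs = Y / (1 + k_d θ_c) = 0.409 / (1 + 0.117 × 21.7) = 0.409 / 3.539 = 0.1156.
Substrate removed = Q·(S₀ − S) = 2620 m³/d × (599 − 12.4) g/m³ = 1.54×10^6 g/d = 1537 kg/d.
Biomass produced: P_X = Y_obs·Q·ΔS = 0.1156 × 1537 ≈ 177.6 kg VSS/d.

P_X ≈ 178 kg VSS/d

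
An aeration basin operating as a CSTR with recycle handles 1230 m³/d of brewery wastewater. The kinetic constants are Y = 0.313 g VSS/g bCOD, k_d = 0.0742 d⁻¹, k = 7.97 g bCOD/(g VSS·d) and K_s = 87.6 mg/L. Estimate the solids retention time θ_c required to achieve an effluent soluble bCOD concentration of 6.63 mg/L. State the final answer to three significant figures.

At the target effluent, Y k S/(K_s+S) = 0.313×7.97×6.63/94.23 = 0.1755 d⁻¹.
θ_c = 1/(μ − k_d) = 1/(0.1755 − 0.0742) = 1/0.1013 = 9.870 d.

θ_c ≈ 9.87 d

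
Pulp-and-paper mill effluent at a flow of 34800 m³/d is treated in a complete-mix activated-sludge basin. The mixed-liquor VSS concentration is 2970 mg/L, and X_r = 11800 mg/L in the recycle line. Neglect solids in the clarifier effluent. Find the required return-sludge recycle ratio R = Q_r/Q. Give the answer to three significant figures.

R ≈ 0.336

Mass balance around the secondary clarifier (neglecting effluent solids): R = X / (X_r − X) = 2970 / (11800 − 2970) = 0.3364.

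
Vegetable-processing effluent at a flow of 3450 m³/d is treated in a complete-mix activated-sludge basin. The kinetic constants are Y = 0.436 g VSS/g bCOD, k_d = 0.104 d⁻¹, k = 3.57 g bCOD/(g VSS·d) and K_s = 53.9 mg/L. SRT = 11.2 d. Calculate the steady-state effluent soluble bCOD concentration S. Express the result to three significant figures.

S ≈ 7.64 mg/L

Effluent substrate depends only on kinetics and SRT: S = K_s(1 + k_d θ_c) / [θ_c(Yk − k_d) − 1] = 53.9 × (1 + 0.104 × 11.2) / [11.2 × (0.436 × 3.57 − 0.104) − 1] = 116.7 / 15.27 = 7.642 mg/L.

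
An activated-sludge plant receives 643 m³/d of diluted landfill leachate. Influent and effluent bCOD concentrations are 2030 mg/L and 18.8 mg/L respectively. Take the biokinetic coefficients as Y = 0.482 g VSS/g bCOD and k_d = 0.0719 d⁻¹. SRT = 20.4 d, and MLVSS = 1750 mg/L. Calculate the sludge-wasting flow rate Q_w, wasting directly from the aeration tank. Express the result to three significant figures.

Q_w ≈ 144 m³/d

From the SRT design equation V = Y Q (S₀−S) θ_c / [X (1 + k_d θ_c)] = 0.482 × 643 × (2030 − 18.8) × 20.4 / [1750 × (1 + 0.0719 × 20.4)] = 1.27×10^7 / 4317 = 2946 m³.
Wasting from the aeration tank: Q_w = V / θ_c = 2946 / 20.4 = 144.4 m³/d.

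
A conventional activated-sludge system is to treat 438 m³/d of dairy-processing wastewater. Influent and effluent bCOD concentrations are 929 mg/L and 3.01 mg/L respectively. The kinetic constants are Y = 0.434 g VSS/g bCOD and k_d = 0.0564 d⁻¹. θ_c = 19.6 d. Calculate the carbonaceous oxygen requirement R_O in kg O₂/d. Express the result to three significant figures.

The observed yield is Y_obs = Y/(1 + k_d·θ_c) = 0.434 / (1 + 0.0564 × 19.6) = 0.434 / 2.105 = 0.2061 g VSS per g bCOD removed.
Q·(S₀ − S) = 438 × (929 − 3.01) × 10⁻³ = 405.6 kg/d removed.
Biomass synthesised: P_X = Y_obs × 405.6 = 83.60 kg VSS/d.
R_O = Q·(S₀ − S) − 1.42·P_X = 405.6 − 1.42 × 83.60 = 286.9 kg O₂/d.

R_O ≈ 287 kg O₂/d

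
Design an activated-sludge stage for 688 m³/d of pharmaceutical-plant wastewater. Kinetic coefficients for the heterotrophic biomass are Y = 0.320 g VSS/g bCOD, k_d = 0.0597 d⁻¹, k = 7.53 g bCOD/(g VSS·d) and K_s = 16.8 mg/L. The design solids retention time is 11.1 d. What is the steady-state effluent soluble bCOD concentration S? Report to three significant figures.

Effluent substrate depends only on kinetics and SRT: S = K_s(1 + k_d θ_c) / [θ_c(Yk − k_d) − 1] = 16.8 × (1 + 0.0597 × 11.1) / [11.1 × (0.320 × 7.53 − 0.0597) − 1] = 27.93 / 25.08 = 1.114 mg/L.

S ≈ 1.11 mg/L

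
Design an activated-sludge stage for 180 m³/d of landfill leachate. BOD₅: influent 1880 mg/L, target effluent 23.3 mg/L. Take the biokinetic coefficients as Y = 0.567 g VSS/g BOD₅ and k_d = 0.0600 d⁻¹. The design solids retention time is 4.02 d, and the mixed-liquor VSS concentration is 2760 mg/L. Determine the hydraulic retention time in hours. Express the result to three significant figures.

Steady-state biomass mass balance: V·X·(1 + k_d·θ_c) = Y·Q·(S₀ − S)·θ_c, so V = 0.567 × 180 × (1880 − 23.3) × 4.02 / [2760 × (1 + 0.0600 × 4.02)] = 7.62×10^5 / 3426 = 222.4 m³.
Hydraulic retention time τ = V/Q = 222.4 / 180 = 1.235 d = 29.65 h.

τ ≈ 29.6 h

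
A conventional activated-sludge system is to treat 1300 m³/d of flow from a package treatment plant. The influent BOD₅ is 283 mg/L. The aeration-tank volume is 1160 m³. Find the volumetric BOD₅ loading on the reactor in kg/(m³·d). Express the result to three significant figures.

L_v ≈ 0.317 kg BOD₅/(m³·d)

Volumetric loading L_v = Q·S₀ / V = 1300 × 283 g/m³ / 1160 m³ = 317.2 g/(m³·d) = 0.3172 kg BOD₅/(m³·d).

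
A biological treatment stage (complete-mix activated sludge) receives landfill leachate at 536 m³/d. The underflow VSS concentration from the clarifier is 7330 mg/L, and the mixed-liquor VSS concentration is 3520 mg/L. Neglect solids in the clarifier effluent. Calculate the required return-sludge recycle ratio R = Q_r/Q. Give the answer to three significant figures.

Solids balance on the clarifier gives (1+R)X = R·X_r, so R = X/(X_r − X) = 3520 / (7330 − 3520) = 0.9239.

R ≈ 0.924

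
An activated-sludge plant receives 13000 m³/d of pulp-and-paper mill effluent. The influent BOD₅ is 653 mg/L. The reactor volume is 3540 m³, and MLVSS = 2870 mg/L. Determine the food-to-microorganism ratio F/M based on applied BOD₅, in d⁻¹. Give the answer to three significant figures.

F/M ≈ 0.836 d⁻¹

F/M = applied load / biomass = Q·S₀/(V·X) = 13000 × 653 / (3540 × 2870) = 0.8355 d⁻¹.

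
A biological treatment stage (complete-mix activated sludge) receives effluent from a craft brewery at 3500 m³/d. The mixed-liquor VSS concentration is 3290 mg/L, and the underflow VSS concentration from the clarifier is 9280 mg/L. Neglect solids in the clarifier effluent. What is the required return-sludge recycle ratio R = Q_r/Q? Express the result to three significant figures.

R ≈ 0.549

Mass balance around the secondary clarifier (neglecting effluent solids): R = X / (X_r − X) = 3290 / (9280 − 3290) = 0.5492.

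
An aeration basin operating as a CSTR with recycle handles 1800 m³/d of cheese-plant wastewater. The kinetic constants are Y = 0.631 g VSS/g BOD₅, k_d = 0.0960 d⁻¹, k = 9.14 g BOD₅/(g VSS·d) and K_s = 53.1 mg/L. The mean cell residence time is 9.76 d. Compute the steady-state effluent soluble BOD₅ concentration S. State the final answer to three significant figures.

From the Monod/SRT balance for a CMAS, S = K_s·(1+k_d θ_c)/[θ_c·(Y k − k_d) − 1] = 53.1 × (1 + 0.0960 × 9.76) / [9.76 × (0.631 × 9.14 − 0.0960) − 1] = 102.9 / 54.35 = 1.892 mg/L.

S ≈ 1.89 mg/L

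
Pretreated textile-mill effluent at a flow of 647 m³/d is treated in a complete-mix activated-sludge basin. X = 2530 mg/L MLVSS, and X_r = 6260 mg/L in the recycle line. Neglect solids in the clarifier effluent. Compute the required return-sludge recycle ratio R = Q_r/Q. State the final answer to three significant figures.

Solids balance on the clarifier gives (1+R)X = R·X_r, so R = X/(X_r − X) = 2530 / (6260 − 2530) = 0.6783.

R ≈ 0.678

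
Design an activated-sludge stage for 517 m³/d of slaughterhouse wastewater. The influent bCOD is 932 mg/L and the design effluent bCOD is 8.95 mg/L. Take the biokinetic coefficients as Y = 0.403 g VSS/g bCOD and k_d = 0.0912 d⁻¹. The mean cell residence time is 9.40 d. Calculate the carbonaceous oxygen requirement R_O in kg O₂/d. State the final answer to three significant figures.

R_O ≈ 330 kg O₂/d

Correct the yield for decay: Y_obs = Y/(1 + k_d θ_c) = 0.403 / (1 + 0.0912 × 9.40) = 0.403 / 1.857 = 0.2170.
Substrate removed = Q·(S₀ − S) = 517 m³/d × (932 − 8.95) g/m³ = 4.77×10^5 g/d = 477.2 kg/d.
Net sludge production P_X = 0.2170 × 477.2 = 103.5 kg VSS/d.
Carbonaceous O₂ demand = substrate oxidised − cell-mass equivalent = 477.2 − 1.42 × 103.5 = 330.2 kg O₂/d.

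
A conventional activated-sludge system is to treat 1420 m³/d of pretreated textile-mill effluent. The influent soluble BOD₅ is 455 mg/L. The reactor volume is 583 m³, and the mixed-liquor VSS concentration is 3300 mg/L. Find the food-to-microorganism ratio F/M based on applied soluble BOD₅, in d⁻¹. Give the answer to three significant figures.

F/M = Q·S₀ / (V·X) = 1420 × 455 / (583.0 × 3300) = 0.3358 g soluble BOD₅·(g VSS·d)⁻¹.

F/M ≈ 0.336 d⁻¹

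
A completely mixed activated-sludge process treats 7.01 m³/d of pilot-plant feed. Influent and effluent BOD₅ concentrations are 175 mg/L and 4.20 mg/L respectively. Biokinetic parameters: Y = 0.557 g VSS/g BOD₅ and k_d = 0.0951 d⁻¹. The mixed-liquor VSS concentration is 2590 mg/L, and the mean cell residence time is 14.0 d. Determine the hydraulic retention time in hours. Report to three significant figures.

From the SRT design equation V = Y Q (S₀−S) θ_c / [X (1 + k_d θ_c)] = 0.557 × 7.01 × (175 − 4.20) × 14.0 / [2590 × (1 + 0.0951 × 14.0)] = 9.34×10^3 / 6038 = 1.546 m³.
HRT = V/Q = 1.546 m³ / 7.01 m³·d⁻¹ = 0.2206 d × 24 = 5.294 h.

τ ≈ 5.29 h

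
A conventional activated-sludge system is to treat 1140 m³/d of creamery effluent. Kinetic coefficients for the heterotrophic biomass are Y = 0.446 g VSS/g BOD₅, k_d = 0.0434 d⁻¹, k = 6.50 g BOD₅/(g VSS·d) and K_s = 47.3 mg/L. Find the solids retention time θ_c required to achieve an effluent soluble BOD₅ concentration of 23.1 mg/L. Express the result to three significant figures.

θ_c ≈ 1.10 d

At the target effluent, Y k S/(K_s+S) = 0.446×6.50×23.1/70.40 = 0.9512 d⁻¹.
1/θ_c = 0.9512 − 0.0434 = 0.9078 d⁻¹, so θ_c = 1.102 d.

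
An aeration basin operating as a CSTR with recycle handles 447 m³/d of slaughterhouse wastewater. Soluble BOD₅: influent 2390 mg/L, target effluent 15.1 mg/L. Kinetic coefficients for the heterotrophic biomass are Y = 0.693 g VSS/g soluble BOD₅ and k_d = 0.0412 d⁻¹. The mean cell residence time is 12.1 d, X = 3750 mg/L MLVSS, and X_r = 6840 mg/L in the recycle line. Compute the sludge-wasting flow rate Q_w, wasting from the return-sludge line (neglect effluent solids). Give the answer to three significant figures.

Q_w ≈ 71.8 m³/d

Steady-state biomass mass balance: V·X·(1 + k_d·θ_c) = Y·Q·(S₀ − S)·θ_c, so V = 0.693 × 447 × (2390 − 15.1) × 12.1 / [3750 × (1 + 0.0412 × 12.1)] = 8.9×10^6 / 5619 = 1584 m³.
θ_c = V·X/(Q_w·X_r) when wasting from the recycle, so Q_w = V·X/(θ_c·X_r) = 1584 × 3750 / (12.1 × 6840) = 71.77 m³/d.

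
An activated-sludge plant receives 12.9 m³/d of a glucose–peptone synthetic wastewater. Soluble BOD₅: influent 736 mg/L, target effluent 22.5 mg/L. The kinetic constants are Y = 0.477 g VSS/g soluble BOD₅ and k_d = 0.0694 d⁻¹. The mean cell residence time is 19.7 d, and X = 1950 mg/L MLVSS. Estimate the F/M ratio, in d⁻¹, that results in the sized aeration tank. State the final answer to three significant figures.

From the SRT design equation V = Y Q (S₀−S) θ_c / [X (1 + k_d θ_c)] = 0.477 × 12.9 × (736 − 22.5) × 19.7 / [1950 × (1 + 0.0694 × 19.7)] = 8.65×10^4 / 4616 = 18.74 m³.
Food-to-microorganism ratio F/M = Q S₀ / (V X) = 12.9 × 736 / (18.74 × 1950) = 0.2599 d⁻¹.

F/M ≈ 0.260 d⁻¹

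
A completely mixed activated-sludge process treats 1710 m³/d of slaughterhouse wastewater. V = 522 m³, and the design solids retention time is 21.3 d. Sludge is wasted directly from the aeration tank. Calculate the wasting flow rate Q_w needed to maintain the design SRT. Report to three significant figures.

With mixed-liquor wasting, θ_c = V/Q_w, so Q_w = V/θ_c = 522.0/21.3 = 24.51 m³/d.

Q_w ≈ 24.5 m³/d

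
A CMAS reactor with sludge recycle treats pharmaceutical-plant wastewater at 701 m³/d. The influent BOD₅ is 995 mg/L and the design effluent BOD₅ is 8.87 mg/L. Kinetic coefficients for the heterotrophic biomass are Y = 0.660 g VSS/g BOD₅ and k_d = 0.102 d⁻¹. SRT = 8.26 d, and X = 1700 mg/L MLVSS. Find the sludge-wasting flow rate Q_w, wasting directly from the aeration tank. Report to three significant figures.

From the SRT design equation V = Y Q (S₀−S) θ_c / [X (1 + k_d θ_c)] = 0.660 × 701 × (995 − 8.87) × 8.26 / [1700 × (1 + 0.102 × 8.26)] = 3.77×10^6 / 3132 = 1203 m³.
For wasting at MLVSS concentration, Q_w = V/θ_c = 1203/8.26 = 145.7 m³/d.

Q_w ≈ 146 m³/d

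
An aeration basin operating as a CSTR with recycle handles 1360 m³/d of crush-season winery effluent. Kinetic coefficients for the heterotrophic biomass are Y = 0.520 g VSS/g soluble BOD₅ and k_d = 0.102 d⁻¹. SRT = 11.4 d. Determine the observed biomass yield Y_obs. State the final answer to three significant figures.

Y_obs = Y / (1 + k_d θ_c) = 0.520 / (1 + 0.102 × 11.4) = 0.520 / 2.163 = 0.2404.

Y_obs ≈ 0.240 g VSS/g soluble BOD₅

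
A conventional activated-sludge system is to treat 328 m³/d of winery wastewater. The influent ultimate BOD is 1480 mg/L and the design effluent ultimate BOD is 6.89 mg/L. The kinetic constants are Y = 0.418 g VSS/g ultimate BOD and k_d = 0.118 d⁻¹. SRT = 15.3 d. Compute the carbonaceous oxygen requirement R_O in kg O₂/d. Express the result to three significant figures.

R_O ≈ 381 kg O₂/d

Observed yield with endogenous decay: Y_obs = Y / (1 + k_d·θ_c) = 0.418 / (1 + 0.118 × 15.3) = 0.418 / 2.805 = 0.1490 g VSS/g ultimate BOD.
Mass of ultimate BOD removed per day: Q(S₀ − S) = 328 × 1473 g/m³ = 483.2 kg/d.
P_X = Y_obs·Q·(S₀ − S) = 0.1490 × 483.2 = 71.99 kg VSS/d.
R_O = Q·ΔS − 1.42 P_X = 483.2 − 102.2 = 380.9 kg O₂/d.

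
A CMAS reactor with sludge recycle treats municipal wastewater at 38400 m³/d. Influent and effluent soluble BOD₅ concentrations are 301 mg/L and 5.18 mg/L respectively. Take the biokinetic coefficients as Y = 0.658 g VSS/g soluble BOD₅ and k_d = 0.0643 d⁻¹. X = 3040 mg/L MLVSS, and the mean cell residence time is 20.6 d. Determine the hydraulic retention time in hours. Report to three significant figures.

τ ≈ 13.6 h

From the SRT design equation V = Y Q (S₀−S) θ_c / [X (1 + k_d θ_c)] = 0.658 × 38400 × (301 − 5.18) × 20.6 / [3040 × (1 + 0.0643 × 20.6)] = 1.54×10^8 / 7067 = 21789 m³.
Hydraulic retention time τ = V/Q = 21789 / 38400 = 0.5674 d = 13.62 h.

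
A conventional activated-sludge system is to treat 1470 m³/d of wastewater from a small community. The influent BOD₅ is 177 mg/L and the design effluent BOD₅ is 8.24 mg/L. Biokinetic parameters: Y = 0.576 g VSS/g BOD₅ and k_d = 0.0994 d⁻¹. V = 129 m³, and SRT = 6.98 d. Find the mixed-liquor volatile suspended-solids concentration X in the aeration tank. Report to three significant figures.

X = Y·Q·ΔS·θ_c / [V·(1 + k_d θ_c)] = 0.576 × 1470 × (177 − 8.24) × 6.98 / [129 × (1 + 0.0994 × 6.98)] = 4565 mg/L.

X ≈ 4560 mg/L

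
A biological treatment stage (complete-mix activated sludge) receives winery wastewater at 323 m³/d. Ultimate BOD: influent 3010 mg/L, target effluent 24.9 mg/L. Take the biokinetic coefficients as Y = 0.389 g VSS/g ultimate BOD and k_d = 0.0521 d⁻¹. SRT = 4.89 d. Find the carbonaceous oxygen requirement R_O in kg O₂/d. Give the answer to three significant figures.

R_O ≈ 540 kg O₂/d

The observed yield is Y_obs = Y/(1 + k_d·θ_c) = 0.389 / (1 + 0.0521 × 4.89) = 0.389 / 1.255 = 0.3100 g VSS per g ultimate BOD removed.
ΔS = 3010 − 24.9 = 2985 mg/L, so the substrate removal rate is 323 × 2985/1000 = 964.2 kg ultimate BOD/d.
Net sludge production P_X = 0.3100 × 964.2 = 298.9 kg VSS/d.
R_O = Q·ΔS − 1.42 P_X = 964.2 − 424.5 = 539.7 kg O₂/d.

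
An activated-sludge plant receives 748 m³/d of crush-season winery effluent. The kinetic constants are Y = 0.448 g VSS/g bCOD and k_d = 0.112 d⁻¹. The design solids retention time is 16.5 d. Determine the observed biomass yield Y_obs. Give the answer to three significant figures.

The observed yield is Y_obs = Y/(1 + k_d·θ_c) = 0.448 / (1 + 0.112 × 16.5) = 0.448 / 2.848 = 0.1573 g VSS per g bCOD removed.

Y_obs ≈ 0.157 g VSS/g bCOD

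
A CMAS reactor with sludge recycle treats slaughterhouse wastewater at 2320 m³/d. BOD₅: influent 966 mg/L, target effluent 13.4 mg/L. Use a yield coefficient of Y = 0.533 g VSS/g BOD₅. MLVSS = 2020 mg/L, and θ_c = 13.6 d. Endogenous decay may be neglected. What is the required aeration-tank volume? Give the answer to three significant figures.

Biomass mass balance (decay neglected): V·X = Y·Q·(S₀ − S)·θ_c, so V = 0.533 × 2320 × (966 − 13.4) × 13.6 / 2020 = 7931 m³.

V ≈ 7930 m³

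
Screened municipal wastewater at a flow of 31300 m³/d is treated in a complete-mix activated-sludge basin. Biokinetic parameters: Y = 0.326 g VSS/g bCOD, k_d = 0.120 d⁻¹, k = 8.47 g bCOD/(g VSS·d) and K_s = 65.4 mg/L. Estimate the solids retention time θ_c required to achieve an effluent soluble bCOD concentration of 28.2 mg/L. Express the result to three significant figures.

θ_c ≈ 1.40 d

From 1/θ_c = Y·k·S/(K_s + S) − k_d: Y·k·S/(K_s+S) = 0.326 × 8.47 × 28.2 / (65.4 + 28.2) = 0.8319 d⁻¹.
θ_c = 1/(μ − k_d) = 1/(0.8319 − 0.120) = 1/0.7119 = 1.405 d.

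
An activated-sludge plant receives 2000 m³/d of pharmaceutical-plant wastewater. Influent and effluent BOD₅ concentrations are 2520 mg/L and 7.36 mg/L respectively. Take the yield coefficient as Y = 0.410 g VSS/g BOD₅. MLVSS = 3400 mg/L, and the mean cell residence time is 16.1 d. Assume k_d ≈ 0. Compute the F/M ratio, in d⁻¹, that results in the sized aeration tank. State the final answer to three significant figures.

F/M ≈ 0.152 d⁻¹

V·X = Y·Q·ΔS·θ_c gives V = 0.410 × 2000 × (2520 − 7.36) × 16.1 / 3400 = 9756 m³.
F/M = applied load / biomass = Q·S₀/(V·X) = 2000 × 2520 / (9756 × 3400) = 0.1519 d⁻¹.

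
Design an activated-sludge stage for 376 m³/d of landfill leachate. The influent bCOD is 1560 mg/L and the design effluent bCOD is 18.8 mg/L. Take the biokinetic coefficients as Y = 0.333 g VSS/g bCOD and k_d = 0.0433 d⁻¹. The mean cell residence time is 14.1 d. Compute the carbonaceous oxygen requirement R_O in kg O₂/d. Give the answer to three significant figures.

R_O ≈ 409 kg O₂/d

Observed yield with endogenous decay: Y_obs = Y / (1 + k_d·θ_c) = 0.333 / (1 + 0.0433 × 14.1) = 0.333 / 1.611 = 0.2068 g VSS/g bCOD.
ΔS = 1560 − 18.8 = 1541 mg/L, so the substrate removal rate is 376 × 1541/1000 = 579.5 kg bCOD/d.
Biomass synthesised: P_X = Y_obs × 579.5 = 119.8 kg VSS/d.
R_O = Q·(S₀ − S) − 1.42·P_X = 579.5 − 1.42 × 119.8 = 409.3 kg O₂/d.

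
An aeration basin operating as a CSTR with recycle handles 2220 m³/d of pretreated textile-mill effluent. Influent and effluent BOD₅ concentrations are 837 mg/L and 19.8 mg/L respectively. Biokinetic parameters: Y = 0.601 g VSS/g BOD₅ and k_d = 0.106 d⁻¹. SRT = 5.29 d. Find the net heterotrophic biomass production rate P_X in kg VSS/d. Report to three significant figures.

P_X ≈ 699 kg VSS/d

Correct the yield for decay: Y_obs = Y/(1 + k_d θ_c) = 0.601 / (1 + 0.106 × 5.29) = 0.601 / 1.561 = 0.3851.
Mass of BOD₅ removed per day: Q(S₀ − S) = 2220 × 817.2 g/m³ = 1814 kg/d.
Biomass produced: P_X = Y_obs·Q·ΔS = 0.3851 × 1814 ≈ 698.6 kg VSS/d.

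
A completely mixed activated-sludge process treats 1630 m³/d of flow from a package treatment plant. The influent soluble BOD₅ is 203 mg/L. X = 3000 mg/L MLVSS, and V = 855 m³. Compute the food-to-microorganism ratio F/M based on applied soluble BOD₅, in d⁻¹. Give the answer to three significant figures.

F/M ≈ 0.129 d⁻¹

F/M = Q·S₀ / (V·X) = 1630 × 203 / (855.0 × 3000) = 0.1290 g soluble BOD₅·(g VSS·d)⁻¹.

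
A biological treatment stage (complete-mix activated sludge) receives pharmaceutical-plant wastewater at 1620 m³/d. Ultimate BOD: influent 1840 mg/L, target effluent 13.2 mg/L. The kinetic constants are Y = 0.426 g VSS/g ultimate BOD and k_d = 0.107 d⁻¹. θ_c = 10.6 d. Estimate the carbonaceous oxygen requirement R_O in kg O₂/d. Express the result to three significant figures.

R_O ≈ 2120 kg O₂/d

The observed yield is Y_obs = Y/(1 + k_d·θ_c) = 0.426 / (1 + 0.107 × 10.6) = 0.426 / 2.134 = 0.1996 g VSS per g ultimate BOD removed.
ΔS = 1840 − 13.2 = 1827 mg/L, so the substrate removal rate is 1620 × 1827/1000 = 2959 kg ultimate BOD/d.
Net sludge production P_X = 0.1996 × 2959 = 590.7 kg VSS/d.
R_O = Q·(S₀ − S) − 1.42·P_X = 2959 − 1.42 × 590.7 = 2121 kg O₂/d.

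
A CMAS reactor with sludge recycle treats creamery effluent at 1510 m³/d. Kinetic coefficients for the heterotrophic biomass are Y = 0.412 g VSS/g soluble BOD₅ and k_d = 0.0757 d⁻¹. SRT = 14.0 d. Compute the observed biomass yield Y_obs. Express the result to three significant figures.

Correct the yield for decay: Y_obs = Y/(1 + k_d θ_c) = 0.412 / (1 + 0.0757 × 14.0) = 0.412 / 2.060 = 0.2000.

Y_obs ≈ 0.200 g VSS/g soluble BOD₅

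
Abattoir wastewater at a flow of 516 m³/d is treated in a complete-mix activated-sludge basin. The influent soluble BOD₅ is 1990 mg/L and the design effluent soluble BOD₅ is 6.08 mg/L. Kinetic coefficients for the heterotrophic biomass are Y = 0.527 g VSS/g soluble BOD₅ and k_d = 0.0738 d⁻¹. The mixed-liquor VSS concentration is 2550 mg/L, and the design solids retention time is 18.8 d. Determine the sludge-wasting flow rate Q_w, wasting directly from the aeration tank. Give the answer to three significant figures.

Q_w ≈ 88.6 m³/d

From the SRT design equation V = Y Q (S₀−S) θ_c / [X (1 + k_d θ_c)] = 0.527 × 516 × (1990 − 6.08) × 18.8 / [2550 × (1 + 0.0738 × 18.8)] = 1.01×10^7 / 6088 = 1666 m³.
For wasting at MLVSS concentration, Q_w = V/θ_c = 1666/18.8 = 88.62 m³/d.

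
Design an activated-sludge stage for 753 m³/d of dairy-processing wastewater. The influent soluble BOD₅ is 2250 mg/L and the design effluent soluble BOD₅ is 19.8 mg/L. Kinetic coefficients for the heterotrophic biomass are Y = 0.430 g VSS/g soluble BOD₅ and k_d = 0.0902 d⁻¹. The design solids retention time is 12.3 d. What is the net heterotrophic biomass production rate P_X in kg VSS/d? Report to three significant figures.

P_X ≈ 342 kg VSS/d

Correct the yield for decay: Y_obs = Y/(1 + k_d θ_c) = 0.430 / (1 + 0.0902 × 12.3) = 0.430 / 2.109 = 0.2038.
ΔS = 2250 − 19.8 = 2230 mg/L, so the substrate removal rate is 753 × 2230/1000 = 1679 kg soluble BOD₅/d.
Net biomass production P_X = Y_obs × Q·(S₀ − S) = 0.2038 × 1679 = 342.3 kg VSS/d.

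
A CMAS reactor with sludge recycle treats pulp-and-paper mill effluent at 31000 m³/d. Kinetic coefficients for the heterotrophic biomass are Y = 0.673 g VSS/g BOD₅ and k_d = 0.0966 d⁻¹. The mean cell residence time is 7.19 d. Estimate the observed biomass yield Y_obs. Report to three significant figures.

Observed yield with endogenous decay: Y_obs = Y / (1 + k_d·θ_c) = 0.673 / (1 + 0.0966 × 7.19) = 0.673 / 1.695 = 0.3972 g VSS/g BOD₅.

Y_obs ≈ 0.397 g VSS/g BOD₅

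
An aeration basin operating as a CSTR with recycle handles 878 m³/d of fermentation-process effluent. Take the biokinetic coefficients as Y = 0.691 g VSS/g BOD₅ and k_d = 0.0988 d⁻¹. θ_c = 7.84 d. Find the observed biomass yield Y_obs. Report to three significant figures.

The observed yield is Y_obs = Y/(1 + k_d·θ_c) = 0.691 / (1 + 0.0988 × 7.84) = 0.691 / 1.775 = 0.3894 g VSS per g BOD₅ removed.

Y_obs ≈ 0.389 g VSS/g BOD₅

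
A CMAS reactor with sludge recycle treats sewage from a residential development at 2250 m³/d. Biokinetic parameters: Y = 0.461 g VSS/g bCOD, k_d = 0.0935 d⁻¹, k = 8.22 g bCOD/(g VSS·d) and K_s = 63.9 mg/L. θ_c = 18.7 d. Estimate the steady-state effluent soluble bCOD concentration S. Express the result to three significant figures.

S ≈ 2.58 mg/L

From the Monod/SRT balance for a CMAS, S = K_s·(1+k_d θ_c)/[θ_c·(Y k − k_d) − 1] = 63.9 × (1 + 0.0935 × 18.7) / [18.7 × (0.461 × 8.22 − 0.0935) − 1] = 175.6 / 68.11 = 2.578 mg/L.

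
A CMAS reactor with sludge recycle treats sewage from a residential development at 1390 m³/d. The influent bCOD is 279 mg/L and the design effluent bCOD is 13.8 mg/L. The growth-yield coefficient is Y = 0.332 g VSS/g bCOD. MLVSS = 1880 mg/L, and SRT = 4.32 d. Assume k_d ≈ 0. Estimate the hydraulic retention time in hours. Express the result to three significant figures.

Biomass mass balance (decay neglected): V·X = Y·Q·(S₀ − S)·θ_c, so V = 0.332 × 1390 × (279 − 13.8) × 4.32 / 1880 = 281.2 m³.
HRT = V/Q = 281.2 m³ / 1390 m³·d⁻¹ = 0.2023 d × 24 = 4.856 h.

τ ≈ 4.86 h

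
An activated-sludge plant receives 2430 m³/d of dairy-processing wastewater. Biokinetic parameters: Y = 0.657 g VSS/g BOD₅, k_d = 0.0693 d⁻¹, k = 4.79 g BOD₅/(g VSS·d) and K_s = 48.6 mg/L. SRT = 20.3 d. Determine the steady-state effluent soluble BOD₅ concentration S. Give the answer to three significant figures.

From the Monod/SRT balance for a CMAS, S = K_s·(1+k_d θ_c)/[θ_c·(Y k − k_d) − 1] = 48.6 × (1 + 0.0693 × 20.3) / [20.3 × (0.657 × 4.79 − 0.0693) − 1] = 117.0 / 61.48 = 1.903 mg/L.

S ≈ 1.90 mg/L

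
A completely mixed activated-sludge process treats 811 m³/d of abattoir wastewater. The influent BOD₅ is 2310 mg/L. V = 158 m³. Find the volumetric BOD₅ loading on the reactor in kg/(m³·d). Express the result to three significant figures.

L_v ≈ 11.9 kg BOD₅/(m³·d)

Applied BOD₅ load per unit volume = Q·S₀/V = (811 × 2310/1000)/158.0 = 11.86 kg BOD₅·m⁻³·d⁻¹.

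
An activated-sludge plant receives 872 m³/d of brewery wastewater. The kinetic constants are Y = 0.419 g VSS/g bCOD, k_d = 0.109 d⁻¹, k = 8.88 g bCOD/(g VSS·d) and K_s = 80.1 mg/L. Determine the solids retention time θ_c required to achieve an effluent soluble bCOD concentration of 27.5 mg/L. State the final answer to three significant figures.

θ_c ≈ 1.19 d

From 1/θ_c = Y·k·S/(K_s + S) − k_d: Y·k·S/(K_s+S) = 0.419 × 8.88 × 27.5 / (80.1 + 27.5) = 0.9509 d⁻¹.
1/θ_c = 0.9509 − 0.109 = 0.8419 d⁻¹, so θ_c = 1.188 d.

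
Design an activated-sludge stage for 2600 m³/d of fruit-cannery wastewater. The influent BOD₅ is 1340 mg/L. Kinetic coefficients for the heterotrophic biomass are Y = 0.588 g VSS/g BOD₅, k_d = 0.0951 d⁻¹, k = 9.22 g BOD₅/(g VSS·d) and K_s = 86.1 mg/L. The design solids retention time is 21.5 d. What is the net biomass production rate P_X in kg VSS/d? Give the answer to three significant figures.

P_X ≈ 672 kg VSS/d

For a completely mixed reactor with recycle the Lawrence–McCarty relation gives S = K_s·(1 + k_d·θ_c) / [θ_c·(Y·k − k_d) − 1] = 86.1 × (1 + 0.0951 × 21.5) / [21.5 × (0.588 × 9.22 − 0.0951) − 1] = 262.1 / 113.5 = 2.309 mg/L.
Observed yield with endogenous decay: Y_obs = Y / (1 + k_d·θ_c) = 0.588 / (1 + 0.0951 × 21.5) = 0.588 / 3.045 = 0.1931 g VSS/g BOD₅.
Q·(S₀ − S) = 2600 × (1340 − 2.31) × 10⁻³ = 3478 kg/d removed.
Biomass produced: P_X = Y_obs·Q·ΔS = 0.1931 × 3478 ≈ 671.7 kg VSS/d.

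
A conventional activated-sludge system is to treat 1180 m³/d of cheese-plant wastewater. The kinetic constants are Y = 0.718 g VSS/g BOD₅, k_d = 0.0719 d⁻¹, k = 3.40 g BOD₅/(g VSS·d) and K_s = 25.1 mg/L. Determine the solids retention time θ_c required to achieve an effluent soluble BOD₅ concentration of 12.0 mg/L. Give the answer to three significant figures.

Specific growth rate at S = 12.0 mg/L: μ = YkS/(K_s+S) = 0.718·3.40·12.0/(25.1+12.0) = 0.7896 d⁻¹.
Then 1/θ_c = μ − k_d = 0.7896 − 0.0719 = 0.7177 d⁻¹, giving θ_c = 1.393 d.

θ_c ≈ 1.39 d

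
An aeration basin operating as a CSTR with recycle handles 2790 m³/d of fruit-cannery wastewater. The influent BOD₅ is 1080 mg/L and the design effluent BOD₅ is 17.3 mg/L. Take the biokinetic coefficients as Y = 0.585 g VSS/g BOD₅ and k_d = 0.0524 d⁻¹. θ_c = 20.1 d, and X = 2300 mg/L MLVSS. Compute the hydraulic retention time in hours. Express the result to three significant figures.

τ ≈ 63.5 h

From the SRT design equation V = Y Q (S₀−S) θ_c / [X (1 + k_d θ_c)] = 0.585 × 2790 × (1080 − 17.3) × 20.1 / [2300 × (1 + 0.0524 × 20.1)] = 3.49×10^7 / 4722 = 7382 m³.
Hydraulic retention time τ = V/Q = 7382 / 2790 = 2.646 d = 63.50 h.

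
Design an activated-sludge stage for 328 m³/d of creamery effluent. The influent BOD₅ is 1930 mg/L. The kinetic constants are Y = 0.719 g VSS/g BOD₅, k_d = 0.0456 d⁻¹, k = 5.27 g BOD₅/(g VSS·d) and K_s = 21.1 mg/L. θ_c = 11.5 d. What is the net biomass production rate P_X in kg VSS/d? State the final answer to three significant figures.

From the Monod/SRT balance for a CMAS, S = K_s·(1+k_d θ_c)/[θ_c·(Y k − k_d) − 1] = 21.1 × (1 + 0.0456 × 11.5) / [11.5 × (0.719 × 5.27 − 0.0456) − 1] = 32.16 / 42.05 = 0.7649 mg/L.
Y_obs = Y / (1 + k_d θ_c) = 0.719 / (1 + 0.0456 × 11.5) = 0.719 / 1.524 = 0.4717.
Q·(S₀ − S) = 328 × (1930 − 0.765) × 10⁻³ = 632.8 kg/d removed.
P_X = Y_obs · Q(S₀ − S) = 0.4717 × 632.8 = 298.5 kg VSS/d.

P_X ≈ 298 kg VSS/d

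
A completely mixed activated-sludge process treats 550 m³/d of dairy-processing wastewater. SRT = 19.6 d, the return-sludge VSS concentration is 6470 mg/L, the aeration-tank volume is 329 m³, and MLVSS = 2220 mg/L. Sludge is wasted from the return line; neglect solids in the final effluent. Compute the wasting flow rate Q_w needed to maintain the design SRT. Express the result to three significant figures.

Q_w ≈ 5.76 m³/d

θ_c = V·X/(Q_w·X_r) when wasting from the recycle, so Q_w = V·X/(θ_c·X_r) = 329.0 × 2220 / (19.6 × 6470) = 5.760 m³/d.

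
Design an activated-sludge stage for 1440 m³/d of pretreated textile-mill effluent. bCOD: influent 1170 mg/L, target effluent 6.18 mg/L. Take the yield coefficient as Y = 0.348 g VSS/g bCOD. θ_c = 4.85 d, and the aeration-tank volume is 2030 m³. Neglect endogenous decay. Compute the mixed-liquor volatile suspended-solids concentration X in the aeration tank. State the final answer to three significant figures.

From V·X = Y·Q·(S₀ − S)·θ_c (decay neglected): X = 0.348 × 1440 × (1170 − 6.18) × 4.85 / 2030 = 1393 mg/L.

X ≈ 1390 mg/L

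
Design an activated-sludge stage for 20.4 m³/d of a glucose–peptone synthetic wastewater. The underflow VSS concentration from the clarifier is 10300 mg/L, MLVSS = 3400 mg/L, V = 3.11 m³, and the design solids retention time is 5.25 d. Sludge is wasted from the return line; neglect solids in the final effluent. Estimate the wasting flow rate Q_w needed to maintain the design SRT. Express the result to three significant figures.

Wasting from the return line (neglecting effluent solids): Q_w = V·X / (θ_c·X_r) = 3.110 × 3400 / (5.25 × 10300) = 0.1955 m³/d.

Q_w ≈ 0.196 m³/d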